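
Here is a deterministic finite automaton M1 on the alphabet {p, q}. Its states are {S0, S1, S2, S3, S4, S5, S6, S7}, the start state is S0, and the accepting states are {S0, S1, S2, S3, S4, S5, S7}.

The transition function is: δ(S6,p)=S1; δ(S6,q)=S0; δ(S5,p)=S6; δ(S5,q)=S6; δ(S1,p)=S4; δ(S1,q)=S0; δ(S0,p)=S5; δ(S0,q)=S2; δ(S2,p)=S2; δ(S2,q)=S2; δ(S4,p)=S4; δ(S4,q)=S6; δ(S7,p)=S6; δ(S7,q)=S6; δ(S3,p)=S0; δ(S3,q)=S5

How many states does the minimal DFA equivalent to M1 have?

First remove the unreachable states {S3,S7}; 6 states remain.
Initial partition by acceptance: {S0,S1,S2,S4,S5} | {S6}.
Split {S0,S1,S2,S4,S5} by δ(·,p) → {S0,S1,S2,S4} and {S5}.
Split {S0,S1,S2,S4} by δ(·,p) → {S1,S2,S4} and {S0}.
Refine {S1,S2,S4} on symbol q: members go to different blocks, giving {S1} and {S2} and {S4}.
Stable partition: {S1} | {S6} | {S5} | {S0} | {S2} | {S4} — 6 equivalence classes.

6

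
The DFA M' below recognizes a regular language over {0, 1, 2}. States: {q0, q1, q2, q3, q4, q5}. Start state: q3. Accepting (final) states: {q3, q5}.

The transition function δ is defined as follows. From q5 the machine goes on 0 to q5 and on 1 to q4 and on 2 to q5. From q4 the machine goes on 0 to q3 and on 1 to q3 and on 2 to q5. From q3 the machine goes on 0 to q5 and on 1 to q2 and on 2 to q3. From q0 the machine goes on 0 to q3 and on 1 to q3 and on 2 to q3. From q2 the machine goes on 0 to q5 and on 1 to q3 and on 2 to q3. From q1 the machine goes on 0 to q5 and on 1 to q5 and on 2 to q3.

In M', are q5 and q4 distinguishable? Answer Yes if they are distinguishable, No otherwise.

States {q0,q1} cannot be reached from the start state, so discard them.
Initial partition by acceptance: {q3,q5} | {q2,q4}.
No further refinement is possible. Final partition (2 blocks): {q3,q5} | {q2,q4}.
q5 and q4 end up in different blocks, so they are distinguishable. For instance, the string 'ε' is accepted from only q5.

Yes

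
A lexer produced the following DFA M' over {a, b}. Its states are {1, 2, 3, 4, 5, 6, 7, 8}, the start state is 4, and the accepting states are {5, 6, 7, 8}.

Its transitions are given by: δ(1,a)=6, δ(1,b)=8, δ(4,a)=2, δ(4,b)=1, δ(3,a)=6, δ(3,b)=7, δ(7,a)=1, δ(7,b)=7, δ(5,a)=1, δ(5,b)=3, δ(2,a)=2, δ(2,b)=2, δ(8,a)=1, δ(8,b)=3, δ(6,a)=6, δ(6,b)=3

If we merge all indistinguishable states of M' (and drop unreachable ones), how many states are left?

First remove the unreachable states {5}; 7 states remain.
Initial partition by acceptance: {6,7,8} | {1,2,3,4}.
Refine {6,7,8} on symbol a: members go to different blocks, giving {7,8} and {6}.
On input b, block {7,8} splits into {7} and {8}.
Refine {1,2,3,4} on symbol a: members go to different blocks, giving {1,3} and {2,4}.
Split {1,3} by δ(·,b) → {1} and {3}.
On input b, block {2,4} splits into {2} and {4}.
Stable partition: {7} | {1} | {6} | {8} | {2} | {3} | {4} — 7 equivalence classes.

7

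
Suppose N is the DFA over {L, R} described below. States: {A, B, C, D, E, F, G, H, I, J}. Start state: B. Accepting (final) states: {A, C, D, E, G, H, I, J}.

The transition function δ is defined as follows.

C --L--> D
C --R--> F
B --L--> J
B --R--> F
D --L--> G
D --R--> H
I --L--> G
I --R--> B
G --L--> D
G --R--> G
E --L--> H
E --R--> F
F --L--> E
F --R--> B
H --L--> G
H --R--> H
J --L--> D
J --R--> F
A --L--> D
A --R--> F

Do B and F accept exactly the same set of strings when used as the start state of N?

Yes

Reachable states from the start: {B,D,E,F,G,H,J}. Unreachable: {A,C,I} — drop them.
Start with accepting vs non-accepting: {D,E,G,H,J} | {B,F}.
On input R, block {D,E,G,H,J} splits into {D,G,H} and {E,J}.
No further refinement is possible. Final partition (3 blocks): {D,G,H} | {B,F} | {E,J}.
B and F lie in the same block of the stable partition, so they are equivalent — no string distinguishes them.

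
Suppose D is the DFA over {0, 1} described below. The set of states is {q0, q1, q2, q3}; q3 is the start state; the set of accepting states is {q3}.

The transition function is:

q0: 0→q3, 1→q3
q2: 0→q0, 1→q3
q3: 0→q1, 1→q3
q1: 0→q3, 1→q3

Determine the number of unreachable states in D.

2

BFS from q3 reaches {q1, q3}; the 2 state(s) q0, q2 are never visited.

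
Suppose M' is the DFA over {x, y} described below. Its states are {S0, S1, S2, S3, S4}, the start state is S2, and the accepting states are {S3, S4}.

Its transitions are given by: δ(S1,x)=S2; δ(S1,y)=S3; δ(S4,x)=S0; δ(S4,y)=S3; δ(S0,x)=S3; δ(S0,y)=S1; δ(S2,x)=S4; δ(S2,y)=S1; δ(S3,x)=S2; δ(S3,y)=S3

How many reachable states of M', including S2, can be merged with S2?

2

All states are reachable from the start state.
Start with accepting vs non-accepting: {S3,S4} | {S0,S1,S2}.
Refine {S0,S1,S2} on symbol x: members go to different blocks, giving {S0,S2} and {S1}.
Stable partition: {S3,S4} | {S0,S2} | {S1} — 3 equivalence classes.
The equivalence class containing S2 is {S0,S2}, of size 2.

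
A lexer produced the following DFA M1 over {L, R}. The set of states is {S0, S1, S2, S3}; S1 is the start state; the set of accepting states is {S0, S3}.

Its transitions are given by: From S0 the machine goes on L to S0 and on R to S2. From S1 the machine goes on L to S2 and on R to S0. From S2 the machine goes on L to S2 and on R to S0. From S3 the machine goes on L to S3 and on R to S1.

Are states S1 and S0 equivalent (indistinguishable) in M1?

No

Reachable states from the start: {S0,S1,S2}. Unreachable: {S3} — drop them.
Start with accepting vs non-accepting: {S0} | {S1,S2}.
Stable partition: {S0} | {S1,S2} — 2 equivalence classes.
S1 and S0 end up in different blocks, so they are distinguishable. For instance, the string 'ε' is accepted from only S0.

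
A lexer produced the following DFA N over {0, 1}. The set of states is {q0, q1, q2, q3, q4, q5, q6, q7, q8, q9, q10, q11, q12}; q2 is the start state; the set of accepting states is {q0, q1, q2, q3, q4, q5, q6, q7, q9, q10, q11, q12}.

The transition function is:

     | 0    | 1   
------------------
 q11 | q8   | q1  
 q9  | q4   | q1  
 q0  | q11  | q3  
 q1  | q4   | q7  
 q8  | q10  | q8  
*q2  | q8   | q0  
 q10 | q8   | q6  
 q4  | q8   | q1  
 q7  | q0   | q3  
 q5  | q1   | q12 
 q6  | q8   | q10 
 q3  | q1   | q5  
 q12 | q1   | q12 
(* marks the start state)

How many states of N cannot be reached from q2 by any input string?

Starting at q2 and following transitions, the reachable set is {q0, q1, q2, q3, q4, q5, q6, q7, q8, q10, q11, q12}. That leaves q9 unreachable — 1 in total.

1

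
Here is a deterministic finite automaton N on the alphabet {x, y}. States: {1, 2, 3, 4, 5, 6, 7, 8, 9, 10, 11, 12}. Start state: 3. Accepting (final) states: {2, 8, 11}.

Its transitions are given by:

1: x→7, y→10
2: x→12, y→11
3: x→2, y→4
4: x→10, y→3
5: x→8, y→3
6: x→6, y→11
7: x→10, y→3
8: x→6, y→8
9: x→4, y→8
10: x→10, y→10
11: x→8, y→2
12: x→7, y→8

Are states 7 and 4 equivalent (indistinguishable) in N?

Yes

First remove the unreachable states {1,5,9}; 9 states remain.
P0 = {2,8,11} | {3,4,6,7,10,12}.
Split {2,8,11} by δ(·,x) → {2,8} and {11}.
Refine {2,8} on symbol y: members go to different blocks, giving {2} and {8}.
Split {3,4,6,7,10,12} by δ(·,x) → {4,6,7,10,12} and {3}.
On input y, block {4,6,7,10,12} splits into {4,7} and {6} and {10} and {12}.
Stable partition: {2} | {4,7} | {11} | {8} | {3} | {6} | {10} | {12} — 8 equivalence classes.
7 and 4 lie in the same block of the stable partition, so they are equivalent — no string distinguishes them.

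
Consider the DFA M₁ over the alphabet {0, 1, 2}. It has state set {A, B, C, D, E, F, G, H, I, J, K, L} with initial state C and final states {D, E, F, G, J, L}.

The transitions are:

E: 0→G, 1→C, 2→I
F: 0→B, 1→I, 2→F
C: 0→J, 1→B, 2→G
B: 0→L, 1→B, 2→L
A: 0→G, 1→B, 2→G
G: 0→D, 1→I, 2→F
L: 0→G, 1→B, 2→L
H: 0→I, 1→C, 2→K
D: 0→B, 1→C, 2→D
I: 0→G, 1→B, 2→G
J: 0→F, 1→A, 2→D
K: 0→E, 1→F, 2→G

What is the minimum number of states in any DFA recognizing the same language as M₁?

5

States {E,H,K} cannot be reached from the start state, so discard them.
Initial partition by acceptance: {D,F,G,J,L} | {A,B,C,I}.
Refine {D,F,G,J,L} on symbol 0: members go to different blocks, giving {G,J,L} and {D,F}.
On input 0, block {G,J,L} splits into {G,J} and {L}.
On input 0, block {A,B,C,I} splits into {A,C,I} and {B}.
The partition is now stable with 5 blocks: {G,J} | {A,C,I} | {D,F} | {L} | {B}.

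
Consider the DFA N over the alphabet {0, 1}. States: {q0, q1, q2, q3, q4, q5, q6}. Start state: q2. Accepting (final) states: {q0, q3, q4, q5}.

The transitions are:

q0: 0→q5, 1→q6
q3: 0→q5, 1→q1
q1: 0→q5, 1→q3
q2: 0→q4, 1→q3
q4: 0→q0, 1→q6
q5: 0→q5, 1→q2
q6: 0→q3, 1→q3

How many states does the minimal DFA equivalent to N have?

2

Start with accepting vs non-accepting: {q0,q3,q4,q5} | {q1,q2,q6}.
No further refinement is possible. Final partition (2 blocks): {q0,q3,q4,q5} | {q1,q2,q6}.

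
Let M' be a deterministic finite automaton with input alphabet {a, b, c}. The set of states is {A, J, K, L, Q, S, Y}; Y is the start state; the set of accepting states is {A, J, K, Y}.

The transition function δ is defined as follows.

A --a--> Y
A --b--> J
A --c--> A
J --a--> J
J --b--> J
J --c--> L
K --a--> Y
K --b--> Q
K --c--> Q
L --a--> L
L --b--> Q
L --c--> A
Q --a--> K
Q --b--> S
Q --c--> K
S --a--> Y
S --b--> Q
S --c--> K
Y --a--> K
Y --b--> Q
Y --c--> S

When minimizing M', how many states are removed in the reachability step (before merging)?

3

Starting at Y and following transitions, the reachable set is {K, Q, S, Y}. That leaves A, J, L unreachable — 3 in total.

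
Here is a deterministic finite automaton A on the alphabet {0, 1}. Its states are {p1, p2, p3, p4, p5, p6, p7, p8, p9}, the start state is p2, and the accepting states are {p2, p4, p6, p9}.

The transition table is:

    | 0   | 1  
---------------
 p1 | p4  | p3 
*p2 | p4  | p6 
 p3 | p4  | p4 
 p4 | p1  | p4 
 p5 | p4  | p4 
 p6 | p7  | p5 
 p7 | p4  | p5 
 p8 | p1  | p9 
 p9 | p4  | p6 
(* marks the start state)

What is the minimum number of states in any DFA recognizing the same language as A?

5

Reachable states from the start: {p1,p2,p3,p4,p5,p6,p7}. Unreachable: {p8,p9} — drop them.
Start with accepting vs non-accepting: {p2,p4,p6} | {p1,p3,p5,p7}.
Refine {p2,p4,p6} on symbol 0: members go to different blocks, giving {p4,p6} and {p2}.
Refine {p4,p6} on symbol 1: members go to different blocks, giving {p4} and {p6}.
Split {p1,p3,p5,p7} by δ(·,1) → {p1,p7} and {p3,p5}.
The partition is now stable with 5 blocks: {p4} | {p1,p7} | {p2} | {p6} | {p3,p5}.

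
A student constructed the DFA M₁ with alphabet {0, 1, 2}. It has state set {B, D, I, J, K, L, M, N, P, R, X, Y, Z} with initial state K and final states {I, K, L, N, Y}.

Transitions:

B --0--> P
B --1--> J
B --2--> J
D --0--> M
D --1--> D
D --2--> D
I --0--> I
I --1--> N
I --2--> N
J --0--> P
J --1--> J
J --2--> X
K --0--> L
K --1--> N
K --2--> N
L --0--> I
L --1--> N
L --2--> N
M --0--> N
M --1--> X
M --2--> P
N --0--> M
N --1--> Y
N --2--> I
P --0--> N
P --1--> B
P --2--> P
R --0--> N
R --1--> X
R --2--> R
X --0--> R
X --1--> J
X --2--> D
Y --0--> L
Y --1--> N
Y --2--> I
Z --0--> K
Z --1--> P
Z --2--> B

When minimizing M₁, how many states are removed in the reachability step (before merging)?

Starting at K and following transitions, the reachable set is {B, D, I, J, K, L, M, N, P, R, X, Y}. That leaves Z unreachable — 1 in total.

1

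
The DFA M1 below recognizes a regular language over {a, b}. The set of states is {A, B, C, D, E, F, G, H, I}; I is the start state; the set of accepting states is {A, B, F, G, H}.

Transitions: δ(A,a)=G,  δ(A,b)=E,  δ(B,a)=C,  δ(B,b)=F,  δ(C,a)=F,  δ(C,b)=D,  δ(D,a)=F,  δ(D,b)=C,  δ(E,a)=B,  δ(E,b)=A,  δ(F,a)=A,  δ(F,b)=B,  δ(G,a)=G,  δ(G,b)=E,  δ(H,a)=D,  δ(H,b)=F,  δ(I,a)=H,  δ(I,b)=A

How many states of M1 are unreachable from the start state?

0

A breadth-first search from the start state visits every state.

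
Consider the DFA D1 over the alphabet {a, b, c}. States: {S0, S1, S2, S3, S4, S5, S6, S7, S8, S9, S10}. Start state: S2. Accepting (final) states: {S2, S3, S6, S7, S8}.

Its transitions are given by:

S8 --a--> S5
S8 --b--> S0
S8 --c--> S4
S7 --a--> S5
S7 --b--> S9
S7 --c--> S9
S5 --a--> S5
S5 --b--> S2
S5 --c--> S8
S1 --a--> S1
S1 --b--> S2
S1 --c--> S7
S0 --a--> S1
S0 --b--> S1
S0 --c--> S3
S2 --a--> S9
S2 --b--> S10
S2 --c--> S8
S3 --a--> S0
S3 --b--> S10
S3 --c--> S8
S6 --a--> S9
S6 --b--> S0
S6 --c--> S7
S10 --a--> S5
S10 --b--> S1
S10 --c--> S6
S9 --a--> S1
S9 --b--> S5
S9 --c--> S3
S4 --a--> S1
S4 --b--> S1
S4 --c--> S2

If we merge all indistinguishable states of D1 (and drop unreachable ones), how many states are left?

P0 = {S2,S3,S6,S7,S8} | {S0,S1,S4,S5,S9,S10}.
Refine {S2,S3,S6,S7,S8} on symbol c: members go to different blocks, giving {S2,S3,S6} and {S7,S8}.
On input b, block {S0,S1,S4,S5,S9,S10} splits into {S0,S4,S9,S10} and {S1,S5}.
Stable partition: {S2,S3,S6} | {S0,S4,S9,S10} | {S7,S8} | {S1,S5} — 4 equivalence classes.

4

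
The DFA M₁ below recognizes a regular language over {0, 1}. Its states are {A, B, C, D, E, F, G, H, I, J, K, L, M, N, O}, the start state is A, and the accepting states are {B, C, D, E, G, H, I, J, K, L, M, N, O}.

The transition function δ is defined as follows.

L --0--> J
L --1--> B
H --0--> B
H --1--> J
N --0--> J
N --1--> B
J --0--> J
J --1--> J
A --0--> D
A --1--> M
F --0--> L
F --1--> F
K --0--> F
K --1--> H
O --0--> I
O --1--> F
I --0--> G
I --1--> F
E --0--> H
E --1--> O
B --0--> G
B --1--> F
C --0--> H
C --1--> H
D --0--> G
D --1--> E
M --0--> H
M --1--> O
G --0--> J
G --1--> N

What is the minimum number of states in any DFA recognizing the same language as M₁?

10

Reachable states from the start: {A,B,D,E,F,G,H,I,J,L,M,N,O}. Unreachable: {C,K} — drop them.
Start with accepting vs non-accepting: {B,D,E,G,H,I,J,L,M,N,O} | {A,F}.
Split {B,D,E,G,H,I,J,L,M,N,O} by δ(·,1) → {D,E,G,H,J,L,M,N} and {B,I,O}.
Refine {D,E,G,H,J,L,M,N} on symbol 0: members go to different blocks, giving {D,E,G,J,L,M,N} and {H}.
Split {D,E,G,J,L,M,N} by δ(·,0) → {D,G,J,L,N} and {E,M}.
Split {D,G,J,L,N} by δ(·,1) → {G,J} and {L,N} and {D}.
On input 1, block {G,J} splits into {G} and {J}.
Split {A,F} by δ(·,0) → {A} and {F}.
On input 0, block {B,I,O} splits into {B,I} and {O}.
No further refinement is possible. Final partition (10 blocks): {G} | {A} | {B,I} | {H} | {E,M} | {L,N} | {D} | {J} | {F} | {O}.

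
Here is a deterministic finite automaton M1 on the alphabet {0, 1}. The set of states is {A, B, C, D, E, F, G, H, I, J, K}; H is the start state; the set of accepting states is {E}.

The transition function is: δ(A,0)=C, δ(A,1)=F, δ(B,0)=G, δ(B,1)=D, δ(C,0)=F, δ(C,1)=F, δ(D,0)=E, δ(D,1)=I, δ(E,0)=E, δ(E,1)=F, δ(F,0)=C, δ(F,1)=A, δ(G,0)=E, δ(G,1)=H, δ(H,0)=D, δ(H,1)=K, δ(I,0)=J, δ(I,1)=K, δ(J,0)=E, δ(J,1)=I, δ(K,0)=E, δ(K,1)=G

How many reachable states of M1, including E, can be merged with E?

Reachable states from the start: {A,C,D,E,F,G,H,I,J,K}. Unreachable: {B} — drop them.
P0 = {E} | {A,C,D,F,G,H,I,J,K}.
Refine {A,C,D,F,G,H,I,J,K} on symbol 0: members go to different blocks, giving {A,C,F,H,I} and {D,G,J,K}.
Split {A,C,F,H,I} by δ(·,0) → {A,C,F} and {H,I}.
On input 1, block {D,G,J,K} splits into {D,G,J} and {K}.
Stable partition: {E} | {A,C,F} | {D,G,J} | {H,I} | {K} — 5 equivalence classes.
The equivalence class containing E is {E}, of size 1.

1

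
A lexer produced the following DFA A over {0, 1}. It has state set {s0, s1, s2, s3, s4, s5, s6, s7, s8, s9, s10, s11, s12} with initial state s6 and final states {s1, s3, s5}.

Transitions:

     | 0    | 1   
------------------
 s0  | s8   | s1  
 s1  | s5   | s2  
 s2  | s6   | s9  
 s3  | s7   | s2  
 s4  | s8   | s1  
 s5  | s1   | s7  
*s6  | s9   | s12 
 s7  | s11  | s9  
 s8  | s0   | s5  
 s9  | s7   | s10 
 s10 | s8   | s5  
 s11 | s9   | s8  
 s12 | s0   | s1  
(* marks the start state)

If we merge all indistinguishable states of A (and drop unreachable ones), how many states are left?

5

First remove the unreachable states {s3,s4}; 11 states remain.
Initial partition by acceptance: {s1,s5} | {s0,s2,s6,s7,s8,s9,s10,s11,s12}.
Split {s0,s2,s6,s7,s8,s9,s10,s11,s12} by δ(·,1) → {s2,s6,s7,s9,s11} and {s0,s8,s10,s12}.
On input 1, block {s2,s6,s7,s9,s11} splits into {s6,s9,s11} and {s2,s7}.
Refine {s6,s9,s11} on symbol 0: members go to different blocks, giving {s6,s11} and {s9}.
The partition is now stable with 5 blocks: {s1,s5} | {s6,s11} | {s0,s8,s10,s12} | {s2,s7} | {s9}.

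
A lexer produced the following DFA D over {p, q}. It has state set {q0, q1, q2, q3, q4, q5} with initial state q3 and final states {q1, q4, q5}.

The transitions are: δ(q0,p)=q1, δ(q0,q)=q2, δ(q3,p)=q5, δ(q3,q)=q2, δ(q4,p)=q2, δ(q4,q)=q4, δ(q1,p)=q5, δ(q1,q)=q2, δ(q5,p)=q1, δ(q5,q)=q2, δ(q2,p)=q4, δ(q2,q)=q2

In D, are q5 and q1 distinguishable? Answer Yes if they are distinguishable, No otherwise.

No

Reachable states from the start: {q1,q2,q3,q4,q5}. Unreachable: {q0} — drop them.
Initial partition by acceptance: {q1,q4,q5} | {q2,q3}.
Refine {q1,q4,q5} on symbol p: members go to different blocks, giving {q1,q5} and {q4}.
Split {q2,q3} by δ(·,p) → {q2} and {q3}.
Stable partition: {q1,q5} | {q2} | {q4} | {q3} — 4 equivalence classes.
q5 and q1 lie in the same block of the stable partition, so they are equivalent — no string distinguishes them.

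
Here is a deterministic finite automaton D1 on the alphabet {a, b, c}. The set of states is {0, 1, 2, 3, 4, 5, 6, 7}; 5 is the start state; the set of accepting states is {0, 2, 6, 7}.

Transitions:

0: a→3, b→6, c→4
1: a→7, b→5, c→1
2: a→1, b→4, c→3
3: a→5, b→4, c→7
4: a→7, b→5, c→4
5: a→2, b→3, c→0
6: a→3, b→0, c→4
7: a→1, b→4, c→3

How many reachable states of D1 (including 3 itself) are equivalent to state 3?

P0 = {0,2,6,7} | {1,3,4,5}.
On input b, block {0,2,6,7} splits into {0,6} and {2,7}.
Refine {1,3,4,5} on symbol a: members go to different blocks, giving {1,4,5} and {3}.
On input b, block {1,4,5} splits into {1,4} and {5}.
No further refinement is possible. Final partition (5 blocks): {0,6} | {1,4} | {2,7} | {3} | {5}.
State 3 belongs to the block {3}, which has 1 states.

1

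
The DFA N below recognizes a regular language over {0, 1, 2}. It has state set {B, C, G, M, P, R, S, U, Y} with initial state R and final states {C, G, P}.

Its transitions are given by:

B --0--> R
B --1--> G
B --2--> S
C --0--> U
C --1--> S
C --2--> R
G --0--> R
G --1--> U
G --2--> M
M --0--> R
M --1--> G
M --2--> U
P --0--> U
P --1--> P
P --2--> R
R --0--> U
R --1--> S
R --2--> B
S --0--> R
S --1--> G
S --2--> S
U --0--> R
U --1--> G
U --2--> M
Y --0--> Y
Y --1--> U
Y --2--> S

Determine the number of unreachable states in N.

3

Starting at R and following transitions, the reachable set is {B, G, M, R, S, U}. That leaves C, P, Y unreachable — 3 in total.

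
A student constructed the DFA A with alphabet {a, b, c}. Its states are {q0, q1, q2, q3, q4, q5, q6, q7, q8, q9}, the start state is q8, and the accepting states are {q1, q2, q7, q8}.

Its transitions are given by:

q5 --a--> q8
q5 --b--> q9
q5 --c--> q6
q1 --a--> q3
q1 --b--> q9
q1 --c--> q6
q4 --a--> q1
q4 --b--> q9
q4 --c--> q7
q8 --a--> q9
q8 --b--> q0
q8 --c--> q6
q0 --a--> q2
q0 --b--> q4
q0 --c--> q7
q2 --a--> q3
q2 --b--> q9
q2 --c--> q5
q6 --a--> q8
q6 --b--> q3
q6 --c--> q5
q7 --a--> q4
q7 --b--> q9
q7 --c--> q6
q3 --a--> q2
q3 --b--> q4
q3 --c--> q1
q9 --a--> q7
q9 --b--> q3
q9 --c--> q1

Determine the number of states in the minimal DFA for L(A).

3

All states are reachable from the start state.
P0 = {q1,q2,q7,q8} | {q0,q3,q4,q5,q6,q9}.
On input c, block {q0,q3,q4,q5,q6,q9} splits into {q0,q3,q4,q9} and {q5,q6}.
Stable partition: {q1,q2,q7,q8} | {q0,q3,q4,q9} | {q5,q6} — 3 equivalence classes.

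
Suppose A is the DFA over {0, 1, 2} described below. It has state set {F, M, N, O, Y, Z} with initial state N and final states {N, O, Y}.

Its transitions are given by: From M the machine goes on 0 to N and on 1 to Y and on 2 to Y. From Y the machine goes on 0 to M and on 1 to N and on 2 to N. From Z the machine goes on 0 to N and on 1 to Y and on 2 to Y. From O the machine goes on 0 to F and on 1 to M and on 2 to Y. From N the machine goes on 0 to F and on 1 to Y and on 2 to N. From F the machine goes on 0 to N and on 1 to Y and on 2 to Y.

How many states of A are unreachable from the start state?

2

Starting at N and following transitions, the reachable set is {F, M, N, Y}. That leaves O, Z unreachable — 2 in total.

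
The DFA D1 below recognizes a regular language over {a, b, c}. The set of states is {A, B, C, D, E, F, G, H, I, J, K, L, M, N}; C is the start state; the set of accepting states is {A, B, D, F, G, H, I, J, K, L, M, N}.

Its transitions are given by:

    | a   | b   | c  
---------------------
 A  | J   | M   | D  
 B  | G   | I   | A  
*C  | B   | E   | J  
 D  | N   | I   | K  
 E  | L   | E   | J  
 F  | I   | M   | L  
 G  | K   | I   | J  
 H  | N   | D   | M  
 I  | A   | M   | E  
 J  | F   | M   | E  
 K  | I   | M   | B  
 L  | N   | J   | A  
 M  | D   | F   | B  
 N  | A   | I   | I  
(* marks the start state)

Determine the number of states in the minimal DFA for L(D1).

6

Reachable states from the start: {A,B,C,D,E,F,G,I,J,K,L,M,N}. Unreachable: {H} — drop them.
Start with accepting vs non-accepting: {A,B,D,F,G,I,J,K,L,M,N} | {C,E}.
Refine {A,B,D,F,G,I,J,K,L,M,N} on symbol c: members go to different blocks, giving {A,B,D,F,G,K,L,M,N} and {I,J}.
Refine {A,B,D,F,G,K,L,M,N} on symbol a: members go to different blocks, giving {B,D,G,L,M,N} and {A,F,K}.
On input a, block {B,D,G,L,M,N} splits into {B,D,L,M} and {G,N}.
Refine {B,D,L,M} on symbol a: members go to different blocks, giving {B,D,L} and {M}.
The partition is now stable with 6 blocks: {B,D,L} | {C,E} | {I,J} | {A,F,K} | {G,N} | {M}.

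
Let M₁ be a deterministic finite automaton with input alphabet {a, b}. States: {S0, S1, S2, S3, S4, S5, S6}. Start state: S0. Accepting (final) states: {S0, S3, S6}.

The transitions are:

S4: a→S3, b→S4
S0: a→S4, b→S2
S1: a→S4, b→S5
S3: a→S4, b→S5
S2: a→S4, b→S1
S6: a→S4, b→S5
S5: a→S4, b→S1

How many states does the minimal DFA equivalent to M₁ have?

3

Reachable states from the start: {S0,S1,S2,S3,S4,S5}. Unreachable: {S6} — drop them.
Start with accepting vs non-accepting: {S0,S3} | {S1,S2,S4,S5}.
On input a, block {S1,S2,S4,S5} splits into {S1,S2,S5} and {S4}.
The partition is now stable with 3 blocks: {S0,S3} | {S1,S2,S5} | {S4}.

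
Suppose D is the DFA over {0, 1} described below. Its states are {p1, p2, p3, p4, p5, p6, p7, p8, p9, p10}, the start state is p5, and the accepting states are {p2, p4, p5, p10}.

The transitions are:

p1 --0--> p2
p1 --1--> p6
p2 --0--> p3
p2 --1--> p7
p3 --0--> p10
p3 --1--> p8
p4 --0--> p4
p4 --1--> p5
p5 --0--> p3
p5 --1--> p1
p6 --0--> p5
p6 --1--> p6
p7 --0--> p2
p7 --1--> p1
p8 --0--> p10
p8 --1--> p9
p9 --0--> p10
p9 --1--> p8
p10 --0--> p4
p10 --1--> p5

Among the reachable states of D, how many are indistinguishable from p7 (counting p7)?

3

Start with accepting vs non-accepting: {p2,p4,p5,p10} | {p1,p3,p6,p7,p8,p9}.
Split {p2,p4,p5,p10} by δ(·,0) → {p2,p5} and {p4,p10}.
Refine {p1,p3,p6,p7,p8,p9} on symbol 0: members go to different blocks, giving {p1,p6,p7} and {p3,p8,p9}.
No further refinement is possible. Final partition (4 blocks): {p2,p5} | {p1,p6,p7} | {p4,p10} | {p3,p8,p9}.
The equivalence class containing p7 is {p1,p6,p7}, of size 3.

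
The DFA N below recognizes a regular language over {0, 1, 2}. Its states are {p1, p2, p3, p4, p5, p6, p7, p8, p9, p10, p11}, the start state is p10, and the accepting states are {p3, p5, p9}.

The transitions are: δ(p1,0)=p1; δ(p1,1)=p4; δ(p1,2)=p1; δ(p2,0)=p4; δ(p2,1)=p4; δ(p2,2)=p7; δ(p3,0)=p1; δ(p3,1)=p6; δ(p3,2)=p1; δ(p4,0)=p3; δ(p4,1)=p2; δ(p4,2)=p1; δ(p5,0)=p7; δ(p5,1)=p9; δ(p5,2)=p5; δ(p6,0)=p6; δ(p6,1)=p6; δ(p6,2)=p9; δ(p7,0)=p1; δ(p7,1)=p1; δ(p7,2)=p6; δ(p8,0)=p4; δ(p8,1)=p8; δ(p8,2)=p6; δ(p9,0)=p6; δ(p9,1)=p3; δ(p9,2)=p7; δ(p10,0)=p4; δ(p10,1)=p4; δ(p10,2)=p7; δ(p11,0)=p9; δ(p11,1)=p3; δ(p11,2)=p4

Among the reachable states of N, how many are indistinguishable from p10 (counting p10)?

2

Reachable states from the start: {p1,p2,p3,p4,p6,p7,p9,p10}. Unreachable: {p5,p8,p11} — drop them.
Start with accepting vs non-accepting: {p3,p9} | {p1,p2,p4,p6,p7,p10}.
On input 1, block {p3,p9} splits into {p3} and {p9}.
On input 0, block {p1,p2,p4,p6,p7,p10} splits into {p1,p2,p6,p7,p10} and {p4}.
Refine {p1,p2,p6,p7,p10} on symbol 0: members go to different blocks, giving {p1,p6,p7} and {p2,p10}.
On input 1, block {p1,p6,p7} splits into {p6,p7} and {p1}.
Refine {p6,p7} on symbol 0: members go to different blocks, giving {p6} and {p7}.
The partition is now stable with 7 blocks: {p3} | {p6} | {p9} | {p4} | {p2,p10} | {p1} | {p7}.
State p10 belongs to the block {p2,p10}, which has 2 states.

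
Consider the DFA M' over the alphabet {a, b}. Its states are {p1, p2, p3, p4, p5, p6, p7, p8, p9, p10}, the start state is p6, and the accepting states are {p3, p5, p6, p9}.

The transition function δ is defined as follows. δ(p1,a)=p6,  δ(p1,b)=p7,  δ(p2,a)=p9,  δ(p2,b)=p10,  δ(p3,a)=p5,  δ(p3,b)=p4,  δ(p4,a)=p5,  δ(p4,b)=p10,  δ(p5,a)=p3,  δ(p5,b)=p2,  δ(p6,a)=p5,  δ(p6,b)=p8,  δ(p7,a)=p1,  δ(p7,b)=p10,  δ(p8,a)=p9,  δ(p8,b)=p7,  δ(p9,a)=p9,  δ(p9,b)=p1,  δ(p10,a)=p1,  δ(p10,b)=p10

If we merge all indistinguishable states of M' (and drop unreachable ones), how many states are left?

Initial partition by acceptance: {p3,p5,p6,p9} | {p1,p2,p4,p7,p8,p10}.
Split {p1,p2,p4,p7,p8,p10} by δ(·,a) → {p1,p2,p4,p8} and {p7,p10}.
No further refinement is possible. Final partition (3 blocks): {p3,p5,p6,p9} | {p1,p2,p4,p8} | {p7,p10}.

3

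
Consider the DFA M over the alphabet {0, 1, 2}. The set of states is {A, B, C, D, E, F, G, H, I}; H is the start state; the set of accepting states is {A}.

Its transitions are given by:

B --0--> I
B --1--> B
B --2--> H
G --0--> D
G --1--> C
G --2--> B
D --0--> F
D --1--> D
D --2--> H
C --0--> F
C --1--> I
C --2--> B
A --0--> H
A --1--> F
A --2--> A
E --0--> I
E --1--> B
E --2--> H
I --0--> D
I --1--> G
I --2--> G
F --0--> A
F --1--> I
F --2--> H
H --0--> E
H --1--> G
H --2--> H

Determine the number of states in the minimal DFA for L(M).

8

All states are reachable from the start state.
Start with accepting vs non-accepting: {A} | {B,C,D,E,F,G,H,I}.
Refine {B,C,D,E,F,G,H,I} on symbol 0: members go to different blocks, giving {B,C,D,E,G,H,I} and {F}.
Refine {B,C,D,E,G,H,I} on symbol 0: members go to different blocks, giving {B,E,G,H,I} and {C,D}.
Refine {B,E,G,H,I} on symbol 0: members go to different blocks, giving {B,E,H} and {G,I}.
On input 0, block {B,E,H} splits into {B,E} and {H}.
On input 1, block {C,D} splits into {C} and {D}.
Split {G,I} by δ(·,1) → {G} and {I}.
The partition is now stable with 8 blocks: {A} | {B,E} | {F} | {C} | {G} | {H} | {D} | {I}.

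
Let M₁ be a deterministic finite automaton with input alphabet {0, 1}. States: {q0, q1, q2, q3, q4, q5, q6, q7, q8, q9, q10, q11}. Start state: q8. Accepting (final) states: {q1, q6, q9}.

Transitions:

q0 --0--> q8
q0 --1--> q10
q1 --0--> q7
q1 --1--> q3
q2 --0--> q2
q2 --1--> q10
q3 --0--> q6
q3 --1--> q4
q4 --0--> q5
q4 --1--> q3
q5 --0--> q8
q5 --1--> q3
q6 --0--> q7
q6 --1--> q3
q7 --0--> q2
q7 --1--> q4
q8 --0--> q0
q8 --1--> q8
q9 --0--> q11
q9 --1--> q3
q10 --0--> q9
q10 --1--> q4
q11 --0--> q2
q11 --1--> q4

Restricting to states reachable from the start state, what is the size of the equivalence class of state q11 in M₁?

Reachable states from the start: {q0,q2,q3,q4,q5,q6,q7,q8,q9,q10,q11}. Unreachable: {q1} — drop them.
Initial partition by acceptance: {q6,q9} | {q0,q2,q3,q4,q5,q7,q8,q10,q11}.
On input 0, block {q0,q2,q3,q4,q5,q7,q8,q10,q11} splits into {q0,q2,q4,q5,q7,q8,q11} and {q3,q10}.
Refine {q0,q2,q4,q5,q7,q8,q11} on symbol 1: members go to different blocks, giving {q0,q2,q4,q5} and {q7,q8,q11}.
On input 0, block {q0,q2,q4,q5} splits into {q0,q5} and {q2,q4}.
Refine {q7,q8,q11} on symbol 0: members go to different blocks, giving {q7,q11} and {q8}.
Refine {q2,q4} on symbol 0: members go to different blocks, giving {q2} and {q4}.
Stable partition: {q6,q9} | {q0,q5} | {q3,q10} | {q7,q11} | {q2} | {q8} | {q4} — 7 equivalence classes.
State q11 belongs to the block {q7,q11}, which has 2 states.

2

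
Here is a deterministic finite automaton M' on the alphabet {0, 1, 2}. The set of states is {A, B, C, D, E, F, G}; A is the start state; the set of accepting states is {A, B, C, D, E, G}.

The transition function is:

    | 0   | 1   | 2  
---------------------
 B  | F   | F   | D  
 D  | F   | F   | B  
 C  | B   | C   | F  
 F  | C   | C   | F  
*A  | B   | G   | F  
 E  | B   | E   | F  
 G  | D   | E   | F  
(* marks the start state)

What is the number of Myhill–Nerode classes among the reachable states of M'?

P0 = {A,B,C,D,E,G} | {F}.
On input 0, block {A,B,C,D,E,G} splits into {A,C,E,G} and {B,D}.
No further refinement is possible. Final partition (3 blocks): {A,C,E,G} | {F} | {B,D}.

3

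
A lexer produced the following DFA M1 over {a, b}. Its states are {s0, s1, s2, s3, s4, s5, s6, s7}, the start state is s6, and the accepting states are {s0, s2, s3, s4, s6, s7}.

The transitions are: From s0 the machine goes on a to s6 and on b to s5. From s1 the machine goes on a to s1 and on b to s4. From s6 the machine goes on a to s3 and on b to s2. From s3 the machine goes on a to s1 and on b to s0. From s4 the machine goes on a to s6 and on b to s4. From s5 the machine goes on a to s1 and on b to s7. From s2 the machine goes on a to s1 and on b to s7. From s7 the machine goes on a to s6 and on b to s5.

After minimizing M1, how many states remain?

6

Every state is reachable, so we keep all 8.
Initial partition by acceptance: {s0,s2,s3,s4,s6,s7} | {s1,s5}.
Split {s0,s2,s3,s4,s6,s7} by δ(·,a) → {s0,s4,s6,s7} and {s2,s3}.
Refine {s0,s4,s6,s7} on symbol a: members go to different blocks, giving {s0,s4,s7} and {s6}.
On input b, block {s0,s4,s7} splits into {s0,s7} and {s4}.
Split {s1,s5} by δ(·,b) → {s1} and {s5}.
No further refinement is possible. Final partition (6 blocks): {s0,s7} | {s1} | {s2,s3} | {s6} | {s4} | {s5}.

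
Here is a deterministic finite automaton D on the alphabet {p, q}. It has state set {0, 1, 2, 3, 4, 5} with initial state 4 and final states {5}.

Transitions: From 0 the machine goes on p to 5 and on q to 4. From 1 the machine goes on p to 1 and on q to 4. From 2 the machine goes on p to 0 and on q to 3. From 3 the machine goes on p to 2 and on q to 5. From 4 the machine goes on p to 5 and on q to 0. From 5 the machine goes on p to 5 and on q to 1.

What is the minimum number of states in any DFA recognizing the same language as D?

3

States {2,3} cannot be reached from the start state, so discard them.
Initial partition by acceptance: {5} | {0,1,4}.
Refine {0,1,4} on symbol p: members go to different blocks, giving {0,4} and {1}.
The partition is now stable with 3 blocks: {5} | {0,4} | {1}.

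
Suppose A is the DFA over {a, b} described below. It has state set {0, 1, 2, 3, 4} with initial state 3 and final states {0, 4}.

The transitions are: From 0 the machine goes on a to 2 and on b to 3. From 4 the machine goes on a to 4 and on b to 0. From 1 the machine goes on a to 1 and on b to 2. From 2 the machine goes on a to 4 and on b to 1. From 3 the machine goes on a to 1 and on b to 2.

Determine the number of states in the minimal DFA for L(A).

4

P0 = {0,4} | {1,2,3}.
Split {0,4} by δ(·,a) → {0} and {4}.
Split {1,2,3} by δ(·,a) → {1,3} and {2}.
No further refinement is possible. Final partition (4 blocks): {0} | {1,3} | {4} | {2}.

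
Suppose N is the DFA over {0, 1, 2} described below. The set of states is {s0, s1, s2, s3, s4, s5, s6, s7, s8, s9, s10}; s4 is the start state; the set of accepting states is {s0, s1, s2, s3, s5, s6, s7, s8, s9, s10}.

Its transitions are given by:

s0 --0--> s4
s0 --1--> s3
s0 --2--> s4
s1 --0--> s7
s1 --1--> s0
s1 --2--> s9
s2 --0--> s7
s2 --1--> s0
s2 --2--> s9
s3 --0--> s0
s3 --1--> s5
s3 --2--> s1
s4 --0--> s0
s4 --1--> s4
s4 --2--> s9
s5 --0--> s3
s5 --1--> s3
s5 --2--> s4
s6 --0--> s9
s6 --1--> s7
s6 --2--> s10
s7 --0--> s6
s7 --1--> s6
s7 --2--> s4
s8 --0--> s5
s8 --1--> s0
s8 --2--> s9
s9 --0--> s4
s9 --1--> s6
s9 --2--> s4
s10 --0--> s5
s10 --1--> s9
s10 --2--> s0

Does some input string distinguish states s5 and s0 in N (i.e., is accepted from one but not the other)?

Yes

States {s2,s8} cannot be reached from the start state, so discard them.
Initial partition by acceptance: {s0,s1,s3,s5,s6,s7,s9,s10} | {s4}.
Split {s0,s1,s3,s5,s6,s7,s9,s10} by δ(·,0) → {s1,s3,s5,s6,s7,s10} and {s0,s9}.
On input 0, block {s1,s3,s5,s6,s7,s10} splits into {s1,s5,s7,s10} and {s3,s6}.
Split {s1,s5,s7,s10} by δ(·,0) → {s1,s10} and {s5,s7}.
No further refinement is possible. Final partition (5 blocks): {s1,s10} | {s4} | {s0,s9} | {s3,s6} | {s5,s7}.
s5 and s0 end up in different blocks, so they are distinguishable. For instance, the string '0' is accepted from only s5.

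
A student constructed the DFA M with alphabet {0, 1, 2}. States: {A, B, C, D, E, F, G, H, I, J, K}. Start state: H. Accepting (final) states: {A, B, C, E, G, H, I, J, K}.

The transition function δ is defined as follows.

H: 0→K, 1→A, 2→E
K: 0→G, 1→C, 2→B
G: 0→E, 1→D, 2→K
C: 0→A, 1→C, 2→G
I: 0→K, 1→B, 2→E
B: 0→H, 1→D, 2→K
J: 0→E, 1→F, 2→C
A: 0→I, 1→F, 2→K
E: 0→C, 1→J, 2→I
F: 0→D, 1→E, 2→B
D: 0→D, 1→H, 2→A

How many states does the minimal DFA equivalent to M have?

P0 = {A,B,C,E,G,H,I,J,K} | {D,F}.
Split {A,B,C,E,G,H,I,J,K} by δ(·,1) → {C,E,H,I,K} and {A,B,G,J}.
Split {C,E,H,I,K} by δ(·,0) → {E,H,I} and {C,K}.
The partition is now stable with 4 blocks: {E,H,I} | {D,F} | {A,B,G,J} | {C,K}.

4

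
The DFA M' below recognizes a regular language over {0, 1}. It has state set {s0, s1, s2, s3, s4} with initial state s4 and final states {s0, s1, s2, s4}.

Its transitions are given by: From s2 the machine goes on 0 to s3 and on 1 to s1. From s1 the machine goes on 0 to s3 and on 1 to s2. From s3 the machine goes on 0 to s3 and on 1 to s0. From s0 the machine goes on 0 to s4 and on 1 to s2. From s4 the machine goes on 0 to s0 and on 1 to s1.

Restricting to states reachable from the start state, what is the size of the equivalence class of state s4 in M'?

2

P0 = {s0,s1,s2,s4} | {s3}.
On input 0, block {s0,s1,s2,s4} splits into {s0,s4} and {s1,s2}.
Stable partition: {s0,s4} | {s3} | {s1,s2} — 3 equivalence classes.
The equivalence class containing s4 is {s0,s4}, of size 2.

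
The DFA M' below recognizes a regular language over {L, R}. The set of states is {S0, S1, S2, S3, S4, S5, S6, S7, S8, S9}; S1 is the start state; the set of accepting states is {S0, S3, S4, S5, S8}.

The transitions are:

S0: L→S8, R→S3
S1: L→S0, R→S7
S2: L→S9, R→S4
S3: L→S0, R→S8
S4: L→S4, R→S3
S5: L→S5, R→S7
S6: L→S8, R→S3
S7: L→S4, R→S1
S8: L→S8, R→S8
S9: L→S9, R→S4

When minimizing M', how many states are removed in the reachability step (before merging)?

No path from S1 leads to S2, S5, S6, S9; the other 6 states are all reachable.

4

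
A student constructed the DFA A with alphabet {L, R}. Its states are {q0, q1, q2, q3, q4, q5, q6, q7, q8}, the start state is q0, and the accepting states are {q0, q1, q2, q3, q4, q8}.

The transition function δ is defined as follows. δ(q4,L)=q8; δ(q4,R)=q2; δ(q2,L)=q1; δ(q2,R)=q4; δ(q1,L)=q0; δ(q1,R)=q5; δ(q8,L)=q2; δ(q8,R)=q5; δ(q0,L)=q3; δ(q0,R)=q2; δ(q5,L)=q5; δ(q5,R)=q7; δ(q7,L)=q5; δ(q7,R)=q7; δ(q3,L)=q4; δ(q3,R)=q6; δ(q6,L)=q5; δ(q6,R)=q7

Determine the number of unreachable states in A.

0

Every one of the 9 states is reachable from q0.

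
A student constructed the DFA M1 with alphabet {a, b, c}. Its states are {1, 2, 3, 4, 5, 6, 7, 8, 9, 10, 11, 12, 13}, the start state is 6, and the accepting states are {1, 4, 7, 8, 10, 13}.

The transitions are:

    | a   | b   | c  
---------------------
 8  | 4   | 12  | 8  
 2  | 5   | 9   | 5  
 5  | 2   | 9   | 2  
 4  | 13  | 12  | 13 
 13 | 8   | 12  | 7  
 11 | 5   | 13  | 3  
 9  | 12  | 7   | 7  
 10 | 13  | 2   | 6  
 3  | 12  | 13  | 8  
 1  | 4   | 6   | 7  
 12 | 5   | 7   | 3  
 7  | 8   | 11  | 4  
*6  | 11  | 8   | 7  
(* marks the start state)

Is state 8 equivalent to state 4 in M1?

Yes

States {1,10} cannot be reached from the start state, so discard them.
Initial partition by acceptance: {4,7,8,13} | {2,3,5,6,9,11,12}.
Split {2,3,5,6,9,11,12} by δ(·,b) → {3,6,9,11,12} and {2,5}.
On input a, block {3,6,9,11,12} splits into {3,6,9} and {11,12}.
The partition is now stable with 4 blocks: {4,7,8,13} | {3,6,9} | {2,5} | {11,12}.
8 and 4 lie in the same block of the stable partition, so they are equivalent — no string distinguishes them.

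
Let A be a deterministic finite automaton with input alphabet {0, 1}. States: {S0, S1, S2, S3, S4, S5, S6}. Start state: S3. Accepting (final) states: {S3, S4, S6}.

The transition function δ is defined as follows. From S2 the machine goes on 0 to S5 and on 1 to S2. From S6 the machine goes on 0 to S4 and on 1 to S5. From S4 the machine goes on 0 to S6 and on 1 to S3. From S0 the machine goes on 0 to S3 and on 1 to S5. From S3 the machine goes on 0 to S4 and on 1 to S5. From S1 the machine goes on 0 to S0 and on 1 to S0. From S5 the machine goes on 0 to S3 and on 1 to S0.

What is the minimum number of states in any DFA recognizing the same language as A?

3

First remove the unreachable states {S1,S2}; 5 states remain.
Initial partition by acceptance: {S3,S4,S6} | {S0,S5}.
Refine {S3,S4,S6} on symbol 1: members go to different blocks, giving {S3,S6} and {S4}.
The partition is now stable with 3 blocks: {S3,S6} | {S0,S5} | {S4}.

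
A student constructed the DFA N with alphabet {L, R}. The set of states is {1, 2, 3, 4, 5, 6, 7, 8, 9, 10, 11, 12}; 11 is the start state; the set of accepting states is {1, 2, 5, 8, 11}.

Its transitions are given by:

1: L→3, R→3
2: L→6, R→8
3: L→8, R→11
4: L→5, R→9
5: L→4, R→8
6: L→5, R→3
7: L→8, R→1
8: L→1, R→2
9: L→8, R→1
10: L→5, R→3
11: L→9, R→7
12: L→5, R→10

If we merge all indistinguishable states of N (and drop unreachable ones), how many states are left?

5

First remove the unreachable states {10,12}; 10 states remain.
Start with accepting vs non-accepting: {1,2,5,8,11} | {3,4,6,7,9}.
Split {1,2,5,8,11} by δ(·,L) → {1,2,5,11} and {8}.
Refine {1,2,5,11} on symbol R: members go to different blocks, giving {1,11} and {2,5}.
On input L, block {3,4,6,7,9} splits into {3,7,9} and {4,6}.
No further refinement is possible. Final partition (5 blocks): {1,11} | {3,7,9} | {8} | {2,5} | {4,6}.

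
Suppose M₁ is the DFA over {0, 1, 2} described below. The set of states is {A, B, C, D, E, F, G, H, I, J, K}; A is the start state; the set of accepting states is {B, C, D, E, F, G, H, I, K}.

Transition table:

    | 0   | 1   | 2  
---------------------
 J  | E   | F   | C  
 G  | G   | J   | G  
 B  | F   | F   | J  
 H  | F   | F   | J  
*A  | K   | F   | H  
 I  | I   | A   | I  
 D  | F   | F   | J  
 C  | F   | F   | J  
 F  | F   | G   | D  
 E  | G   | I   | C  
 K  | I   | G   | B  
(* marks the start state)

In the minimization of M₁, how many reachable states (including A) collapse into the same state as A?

2

Every state is reachable, so we keep all 11.
Start with accepting vs non-accepting: {B,C,D,E,F,G,H,I,K} | {A,J}.
Refine {B,C,D,E,F,G,H,I,K} on symbol 1: members go to different blocks, giving {B,C,D,E,F,H,K} and {G,I}.
On input 0, block {B,C,D,E,F,H,K} splits into {B,C,D,F,H} and {E,K}.
Refine {B,C,D,F,H} on symbol 1: members go to different blocks, giving {B,C,D,H} and {F}.
The partition is now stable with 5 blocks: {B,C,D,H} | {A,J} | {G,I} | {E,K} | {F}.
State A belongs to the block {A,J}, which has 2 states.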